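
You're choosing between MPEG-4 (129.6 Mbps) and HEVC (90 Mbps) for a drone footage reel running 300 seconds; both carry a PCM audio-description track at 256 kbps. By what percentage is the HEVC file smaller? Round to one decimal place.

30.5%

Audio: 256 kbps = 0.256 Mbps.
MPEG-4: 129.856 Mbps × 300 s = 38956.8 Mb = 4.870 GB.
HEVC: 90.256 Mbps × 300 s = 27076.8 Mb = 3.385 GB.
Reduction: (1 − 3.385/4.870) × 100 = 30.50%.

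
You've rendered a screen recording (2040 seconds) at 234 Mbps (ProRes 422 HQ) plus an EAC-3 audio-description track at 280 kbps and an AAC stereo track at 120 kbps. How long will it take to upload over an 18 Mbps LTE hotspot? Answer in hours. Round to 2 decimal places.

7.38 hours

Audio total: 280 + 120 = 400 kbps = 0.400 Mbps.
Total bitrate: 234.400 Mbps.
File: 234.400 Mbps × 2040 s = 478176.0 Mb.
At 18 Mbps: 478176.0 / 18 = 26565.3 s ≈ 7.38 hours.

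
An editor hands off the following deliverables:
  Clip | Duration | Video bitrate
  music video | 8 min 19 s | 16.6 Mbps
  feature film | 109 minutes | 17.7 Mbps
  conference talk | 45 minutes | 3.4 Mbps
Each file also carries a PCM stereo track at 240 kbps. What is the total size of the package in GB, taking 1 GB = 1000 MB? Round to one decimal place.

Audio: 240 kbps = 0.240 Mbps.
music video: 16.840 Mbps × 499 s = 8403.2 Mb
feature film: 17.940 Mbps × 6540 s = 117327.6 Mb
conference talk: 3.640 Mbps × 2700 s = 9828.0 Mb
Total: 135558.8 Mb = 16944.8 MB.
= 16.94 GB.

16.9 GB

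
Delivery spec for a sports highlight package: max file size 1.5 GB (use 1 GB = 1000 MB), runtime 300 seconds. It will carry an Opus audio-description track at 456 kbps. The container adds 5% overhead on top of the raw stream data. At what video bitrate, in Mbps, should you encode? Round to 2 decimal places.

Budget: 1.5 GB = 12000.0 Mb.
Stream payload after overhead: 12000.0 / 1.05 = 11428.6 Mb.
Total bitrate budget: 11428.6 Mb / 300 s = 38.095 Mbps.
Audio: 456 kbps = 0.456 Mbps.
Video: 38.095 − 0.456 = 37.639 Mbps.

37.64 Mbps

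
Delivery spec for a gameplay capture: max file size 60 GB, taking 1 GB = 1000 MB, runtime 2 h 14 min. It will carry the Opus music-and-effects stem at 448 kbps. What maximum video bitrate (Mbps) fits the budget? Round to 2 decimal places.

59.25 Mbps

Budget: 60 GB = 480000.0 Mb.
2 h 14 min = 134 min = 8040 s
Total bitrate budget: 480000.0 Mb / 8040 s = 59.701 Mbps.
Audio: 448 kbps = 0.448 Mbps.
Video: 59.701 − 0.448 = 59.253 Mbps.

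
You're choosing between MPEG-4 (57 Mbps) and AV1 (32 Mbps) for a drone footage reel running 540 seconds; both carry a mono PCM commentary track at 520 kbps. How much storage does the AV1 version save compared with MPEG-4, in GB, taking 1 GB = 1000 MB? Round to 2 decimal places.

1.69 GB

Audio: 520 kbps = 0.520 Mbps.
MPEG-4: 57.520 Mbps × 540 s = 31060.8 Mb = 3.883 GB.
AV1: 32.520 Mbps × 540 s = 17560.8 Mb = 2.195 GB.
Saving: 3.883 − 2.195 = 1.688 GB.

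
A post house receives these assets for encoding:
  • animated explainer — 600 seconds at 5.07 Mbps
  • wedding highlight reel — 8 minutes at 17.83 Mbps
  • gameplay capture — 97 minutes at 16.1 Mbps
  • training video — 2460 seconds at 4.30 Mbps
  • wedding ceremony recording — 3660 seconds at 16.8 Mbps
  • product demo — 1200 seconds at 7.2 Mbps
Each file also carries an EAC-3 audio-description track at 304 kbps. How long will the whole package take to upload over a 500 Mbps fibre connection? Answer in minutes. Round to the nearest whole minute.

Audio: 304 kbps = 0.304 Mbps.
animated explainer: 5.374 Mbps × 600 s = 3224.4 Mb
wedding highlight reel: 18.134 Mbps × 480 s = 8704.3 Mb
gameplay capture: 16.404 Mbps × 5820 s = 95471.3 Mb
training video: 4.604 Mbps × 2460 s = 11325.8 Mb
wedding ceremony recording: 17.104 Mbps × 3660 s = 62600.6 Mb
product demo: 7.504 Mbps × 1200 s = 9004.8 Mb
Total: 190331.3 Mb = 23791.4 MB.
At 500 Mbps: 190331.3 / 500 = 381 s ≈ 6.34 minutes.

6 minutes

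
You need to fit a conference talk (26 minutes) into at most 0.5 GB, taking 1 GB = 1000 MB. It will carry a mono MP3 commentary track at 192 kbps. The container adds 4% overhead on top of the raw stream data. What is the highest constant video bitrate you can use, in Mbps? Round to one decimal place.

2.3 Mbps

Budget: 0.5 GB = 4000.0 Mb.
Stream payload after overhead: 4000.0 / 1.04 = 3846.2 Mb.
26 min = 1560 s
Total bitrate budget: 3846.2 Mb / 1560 s = 2.465 Mbps.
Audio: 192 kbps = 0.192 Mbps.
Video: 2.465 − 0.192 = 2.273 Mbps.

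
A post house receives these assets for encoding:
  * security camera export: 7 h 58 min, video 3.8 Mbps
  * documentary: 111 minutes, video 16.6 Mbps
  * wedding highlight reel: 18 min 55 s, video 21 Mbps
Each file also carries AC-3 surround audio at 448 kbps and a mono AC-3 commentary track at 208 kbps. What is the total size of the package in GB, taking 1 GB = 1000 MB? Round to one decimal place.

33.4 GB

Audio total: 448 + 208 = 656 kbps = 0.656 Mbps.
security camera export: 4.456 Mbps × 28680 s = 127798.1 Mb
documentary: 17.256 Mbps × 6660 s = 114925.0 Mb
wedding highlight reel: 21.656 Mbps × 1135 s = 24579.6 Mb
Total: 267302.6 Mb = 33412.8 MB.
= 33.41 GB.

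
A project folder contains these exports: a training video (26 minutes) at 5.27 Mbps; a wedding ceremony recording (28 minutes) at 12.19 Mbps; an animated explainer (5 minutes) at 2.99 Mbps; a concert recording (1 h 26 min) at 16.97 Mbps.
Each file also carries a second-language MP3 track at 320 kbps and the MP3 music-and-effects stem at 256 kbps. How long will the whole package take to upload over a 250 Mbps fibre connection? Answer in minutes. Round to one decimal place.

8.1 minutes

Audio total: 320 + 256 = 576 kbps = 0.576 Mbps.
training video: 5.846 Mbps × 1560 s = 9119.8 Mb
wedding ceremony recording: 12.766 Mbps × 1680 s = 21446.9 Mb
animated explainer: 3.566 Mbps × 300 s = 1069.8 Mb
concert recording: 17.546 Mbps × 5160 s = 90537.4 Mb
Total: 122173.8 Mb = 15271.7 MB.
At 250 Mbps: 122173.8 / 250 = 489 s ≈ 8.14 minutes.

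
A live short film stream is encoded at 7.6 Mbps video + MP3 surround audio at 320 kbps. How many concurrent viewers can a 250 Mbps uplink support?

31

Audio: 320 kbps = 0.320 Mbps.
Per-viewer media rate: 7.920 Mbps.
250 Mbps = 250.0 Mbps; 250.0 / 7.920 = 31.57 → 31 viewers.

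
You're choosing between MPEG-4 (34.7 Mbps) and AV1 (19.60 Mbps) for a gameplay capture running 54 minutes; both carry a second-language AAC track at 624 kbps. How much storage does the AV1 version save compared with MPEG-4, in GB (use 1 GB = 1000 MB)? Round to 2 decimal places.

54 min = 3240 s
Audio: 624 kbps = 0.624 Mbps.
MPEG-4: 35.324 Mbps × 3240 s = 114449.8 Mb = 14.306 GB.
AV1: 20.224 Mbps × 3240 s = 65525.8 Mb = 8.191 GB.
Saving: 14.306 − 8.191 = 6.115 GB.

6.12 GB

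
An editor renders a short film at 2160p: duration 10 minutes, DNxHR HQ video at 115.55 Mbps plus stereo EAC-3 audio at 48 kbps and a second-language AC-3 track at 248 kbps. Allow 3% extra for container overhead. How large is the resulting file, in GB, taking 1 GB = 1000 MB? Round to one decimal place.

10 min = 600 s
Audio total: 48 + 248 = 296 kbps = 0.296 Mbps.
Total bitrate: 115.55 + 0.296 = 115.846 Mbps.
Stream data: 115.846 Mbps × 600 s = 69507.6 Mb.
With 3% container overhead: ×1.03.
71,593 Mb ÷ 8 = 8,949 MB → 8.949 GB.

8.9 GB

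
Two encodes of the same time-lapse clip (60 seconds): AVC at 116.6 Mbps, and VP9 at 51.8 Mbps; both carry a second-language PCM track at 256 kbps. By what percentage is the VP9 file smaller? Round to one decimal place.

55.5%

Audio: 256 kbps = 0.256 Mbps.
AVC: 116.856 Mbps × 60 s = 7011.4 Mb = 0.816 GiB.
VP9: 52.056 Mbps × 60 s = 3123.4 Mb = 0.364 GiB.
Reduction: (1 − 0.364/0.816) × 100 = 55.45%.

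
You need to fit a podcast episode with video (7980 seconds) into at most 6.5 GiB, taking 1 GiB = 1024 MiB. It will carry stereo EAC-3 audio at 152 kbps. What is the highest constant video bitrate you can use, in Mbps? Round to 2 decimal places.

6.84 Mbps

Budget: 6.5 GiB = 55834.6 Mb.
Total bitrate budget: 55834.6 Mb / 7980 s = 6.997 Mbps.
Audio: 152 kbps = 0.152 Mbps.
Video: 6.997 − 0.152 = 6.845 Mbps.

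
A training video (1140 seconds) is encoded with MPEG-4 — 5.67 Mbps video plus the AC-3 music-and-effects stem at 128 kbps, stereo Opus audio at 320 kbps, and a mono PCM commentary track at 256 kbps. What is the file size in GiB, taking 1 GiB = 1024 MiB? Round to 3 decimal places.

Audio total: 128 + 320 + 256 = 704 kbps = 0.704 Mbps.
Total bitrate: 5.67 + 0.704 = 6.374 Mbps.
Stream data: 6.374 Mbps × 1140 s = 7266.4 Mb.
7,266 Mb = 908,295,000 bytes ÷ 1,073,741,824 = 0.8459 GiB.

0.846 GiB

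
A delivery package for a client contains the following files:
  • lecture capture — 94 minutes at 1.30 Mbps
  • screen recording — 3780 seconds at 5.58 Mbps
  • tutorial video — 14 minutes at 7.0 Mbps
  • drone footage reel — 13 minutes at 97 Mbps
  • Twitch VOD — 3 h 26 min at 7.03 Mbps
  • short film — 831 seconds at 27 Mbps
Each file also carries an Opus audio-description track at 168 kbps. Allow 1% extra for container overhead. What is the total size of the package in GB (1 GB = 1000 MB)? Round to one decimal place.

28.2 GB

Audio: 168 kbps = 0.168 Mbps.
lecture capture: 1.468 Mbps × 5640 s × 1.01 = 8362.3 Mb
screen recording: 5.748 Mbps × 3780 s × 1.01 = 21944.7 Mb
tutorial video: 7.168 Mbps × 840 s × 1.01 = 6081.3 Mb
drone footage reel: 97.168 Mbps × 780 s × 1.01 = 76549.0 Mb
Twitch VOD: 7.198 Mbps × 12360 s × 1.01 = 89857.0 Mb
short film: 27.168 Mbps × 831 s × 1.01 = 22802.4 Mb
Total: 225596.6 Mb = 28199.6 MB.
= 28.20 GB.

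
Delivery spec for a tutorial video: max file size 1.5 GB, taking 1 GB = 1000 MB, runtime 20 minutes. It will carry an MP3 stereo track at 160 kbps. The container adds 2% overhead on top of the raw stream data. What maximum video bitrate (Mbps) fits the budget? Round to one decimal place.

Budget: 1.5 GB = 12000.0 Mb.
Stream payload after overhead: 12000.0 / 1.02 = 11764.7 Mb.
20 min = 1200 s
Total bitrate budget: 11764.7 Mb / 1200 s = 9.804 Mbps.
Audio: 160 kbps = 0.160 Mbps.
Video: 9.804 − 0.160 = 9.644 Mbps.

9.6 Mbps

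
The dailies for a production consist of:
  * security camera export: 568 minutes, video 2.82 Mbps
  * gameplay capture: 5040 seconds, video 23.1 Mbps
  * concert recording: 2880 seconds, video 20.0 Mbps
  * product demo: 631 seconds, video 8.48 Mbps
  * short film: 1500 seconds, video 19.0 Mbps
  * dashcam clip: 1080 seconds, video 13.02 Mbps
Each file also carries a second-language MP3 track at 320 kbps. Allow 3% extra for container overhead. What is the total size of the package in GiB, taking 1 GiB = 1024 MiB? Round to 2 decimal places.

39.87 GiB

Audio: 320 kbps = 0.320 Mbps.
security camera export: 3.140 Mbps × 34080 s × 1.03 = 110221.5 Mb
gameplay capture: 23.420 Mbps × 5040 s × 1.03 = 121577.9 Mb
concert recording: 20.320 Mbps × 2880 s × 1.03 = 60277.2 Mb
product demo: 8.800 Mbps × 631 s × 1.03 = 5719.4 Mb
short film: 19.320 Mbps × 1500 s × 1.03 = 29849.4 Mb
dashcam clip: 13.340 Mbps × 1080 s × 1.03 = 14839.4 Mb
Total: 342484.9 Mb = 42810.6 MB.
= 39.87 GiB.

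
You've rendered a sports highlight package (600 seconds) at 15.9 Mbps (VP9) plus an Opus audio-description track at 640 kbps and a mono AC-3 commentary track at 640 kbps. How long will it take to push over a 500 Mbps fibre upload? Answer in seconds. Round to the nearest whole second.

21 seconds

Audio total: 640 + 640 = 1280 kbps = 1.280 Mbps.
Total bitrate: 17.180 Mbps.
File: 17.180 Mbps × 600 s = 10308.0 Mb.
At 500 Mbps: 10308.0 / 500 = 20.6 s ≈ 20.6 seconds.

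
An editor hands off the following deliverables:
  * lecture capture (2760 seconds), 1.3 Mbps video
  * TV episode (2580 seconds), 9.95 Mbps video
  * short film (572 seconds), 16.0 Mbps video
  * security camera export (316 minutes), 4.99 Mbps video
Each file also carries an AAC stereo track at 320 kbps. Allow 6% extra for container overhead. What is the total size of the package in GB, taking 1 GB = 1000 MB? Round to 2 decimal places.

Audio: 320 kbps = 0.320 Mbps.
lecture capture: 1.620 Mbps × 2760 s × 1.06 = 4739.5 Mb
TV episode: 10.270 Mbps × 2580 s × 1.06 = 28086.4 Mb
short film: 16.320 Mbps × 572 s × 1.06 = 9895.1 Mb
security camera export: 5.310 Mbps × 18960 s × 1.06 = 106718.3 Mb
Total: 149439.3 Mb = 18679.9 MB.
= 18.68 GB.

18.68 GB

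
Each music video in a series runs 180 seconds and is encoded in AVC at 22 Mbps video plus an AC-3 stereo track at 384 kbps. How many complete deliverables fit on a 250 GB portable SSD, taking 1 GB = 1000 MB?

Audio: 384 kbps = 0.384 Mbps.
Total bitrate: 22.384 Mbps.
Per item: 22.384 Mbps × 180 s = 4,029 Mb = 503.6 MB.
Capacity: 250 GB = 2,000,000 Mb; 496.39 items → 496 complete.

496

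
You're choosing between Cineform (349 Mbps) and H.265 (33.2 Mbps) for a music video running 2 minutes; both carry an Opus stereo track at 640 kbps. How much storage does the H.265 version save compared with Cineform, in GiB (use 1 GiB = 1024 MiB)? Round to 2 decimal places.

4.41 GiB

2 min = 120 s
Audio: 640 kbps = 0.640 Mbps.
Cineform: 349.640 Mbps × 120 s = 41956.8 Mb = 4.884 GiB.
H.265: 33.840 Mbps × 120 s = 4060.8 Mb = 0.473 GiB.
Saving: 4.884 − 0.473 = 4.412 GiB.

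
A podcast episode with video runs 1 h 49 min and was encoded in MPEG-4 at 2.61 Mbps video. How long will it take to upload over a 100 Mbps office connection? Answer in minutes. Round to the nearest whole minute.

3 minutes

1 h 49 min = 109 min = 6540 s
File: 2.610 Mbps × 6540 s = 17069.4 Mb.
At 100 Mbps: 17069.4 / 100 = 170.7 s ≈ 2.84 minutes.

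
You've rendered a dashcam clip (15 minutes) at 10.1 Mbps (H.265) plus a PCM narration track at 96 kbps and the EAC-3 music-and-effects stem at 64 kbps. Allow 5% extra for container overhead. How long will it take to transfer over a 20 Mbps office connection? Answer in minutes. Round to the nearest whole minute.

15 min = 900 s
Audio total: 96 + 64 = 160 kbps = 0.160 Mbps.
Total bitrate: 10.260 Mbps.
File: 10.260 Mbps × 900 s = 9234.0 Mb.
With 5% container overhead: ×1.05. → 9695.7 Mb.
At 20 Mbps: 9695.7 / 20 = 484.8 s ≈ 8.08 minutes.

8 minutes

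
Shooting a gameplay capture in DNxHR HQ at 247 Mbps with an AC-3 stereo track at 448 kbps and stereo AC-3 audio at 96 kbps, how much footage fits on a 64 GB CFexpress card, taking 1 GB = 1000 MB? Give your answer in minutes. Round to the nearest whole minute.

34 minutes

Audio total: 448 + 96 = 544 kbps = 0.544 Mbps.
Total bitrate: 247 + 0.544 = 247.544 Mbps.
Capacity: 64 GB = 512,000 Mb.
Recording time: 512,000 / 247.544 = 2,068 s ≈ 34.5 minutes.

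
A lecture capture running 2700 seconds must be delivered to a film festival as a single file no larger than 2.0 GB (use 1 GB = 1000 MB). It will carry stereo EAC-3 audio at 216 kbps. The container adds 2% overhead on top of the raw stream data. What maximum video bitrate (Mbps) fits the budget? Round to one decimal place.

Budget: 2.0 GB = 16000.0 Mb.
Stream payload after overhead: 16000.0 / 1.02 = 15686.3 Mb.
Total bitrate budget: 15686.3 Mb / 2700 s = 5.810 Mbps.
Audio: 216 kbps = 0.216 Mbps.
Video: 5.810 − 0.216 = 5.594 Mbps.

5.6 Mbps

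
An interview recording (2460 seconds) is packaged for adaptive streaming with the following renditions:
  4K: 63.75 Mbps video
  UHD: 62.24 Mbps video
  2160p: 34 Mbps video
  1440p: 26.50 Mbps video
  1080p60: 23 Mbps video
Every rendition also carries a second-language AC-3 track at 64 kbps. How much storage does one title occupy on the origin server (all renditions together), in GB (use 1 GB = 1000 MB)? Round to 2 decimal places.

64.52 GB

Audio: 64 kbps = 0.064 Mbps.
Sum of rendition bitrates: (63.75+0.064) + (62.24+0.064) + (34+0.064) + (26.50+0.064) + (23+0.064) = 209.810 Mbps.
× 2460 s = 516,133 Mb = 64,517 MB = 64.52 GB.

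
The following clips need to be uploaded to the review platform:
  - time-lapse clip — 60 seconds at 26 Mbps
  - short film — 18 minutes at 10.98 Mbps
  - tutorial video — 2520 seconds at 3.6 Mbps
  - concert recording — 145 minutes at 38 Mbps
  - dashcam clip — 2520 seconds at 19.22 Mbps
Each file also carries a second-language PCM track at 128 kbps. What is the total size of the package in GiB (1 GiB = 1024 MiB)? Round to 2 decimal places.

Audio: 128 kbps = 0.128 Mbps.
time-lapse clip: 26.128 Mbps × 60 s = 1567.7 Mb
short film: 11.108 Mbps × 1080 s = 11996.6 Mb
tutorial video: 3.728 Mbps × 2520 s = 9394.6 Mb
concert recording: 38.128 Mbps × 8700 s = 331713.6 Mb
dashcam clip: 19.348 Mbps × 2520 s = 48757.0 Mb
Total: 403429.4 Mb = 50428.7 MB.
= 46.97 GiB.

46.97 GiB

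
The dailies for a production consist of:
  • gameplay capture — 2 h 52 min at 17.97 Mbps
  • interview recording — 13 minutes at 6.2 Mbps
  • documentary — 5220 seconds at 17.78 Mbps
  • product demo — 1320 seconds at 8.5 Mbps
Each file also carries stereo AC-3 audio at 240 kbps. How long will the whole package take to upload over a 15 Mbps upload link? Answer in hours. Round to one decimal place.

Audio: 240 kbps = 0.240 Mbps.
gameplay capture: 18.210 Mbps × 10320 s = 187927.2 Mb
interview recording: 6.440 Mbps × 780 s = 5023.2 Mb
documentary: 18.020 Mbps × 5220 s = 94064.4 Mb
product demo: 8.740 Mbps × 1320 s = 11536.8 Mb
Total: 298551.6 Mb = 37318.9 MB.
At 15 Mbps: 298551.6 / 15 = 19903 s ≈ 5.53 hours.

5.5 hours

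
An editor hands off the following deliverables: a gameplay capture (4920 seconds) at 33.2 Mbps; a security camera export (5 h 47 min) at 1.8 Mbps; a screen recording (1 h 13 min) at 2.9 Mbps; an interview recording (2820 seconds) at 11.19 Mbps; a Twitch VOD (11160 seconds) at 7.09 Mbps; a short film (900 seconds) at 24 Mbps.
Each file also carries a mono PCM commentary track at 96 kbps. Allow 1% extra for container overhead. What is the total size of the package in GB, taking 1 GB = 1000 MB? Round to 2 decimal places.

44.20 GB

Audio: 96 kbps = 0.096 Mbps.
gameplay capture: 33.296 Mbps × 4920 s × 1.01 = 165454.5 Mb
security camera export: 1.896 Mbps × 20820 s × 1.01 = 39869.5 Mb
screen recording: 2.996 Mbps × 4380 s × 1.01 = 13253.7 Mb
interview recording: 11.286 Mbps × 2820 s × 1.01 = 32144.8 Mb
Twitch VOD: 7.186 Mbps × 11160 s × 1.01 = 80997.7 Mb
short film: 24.096 Mbps × 900 s × 1.01 = 21903.3 Mb
Total: 353623.4 Mb = 44202.9 MB.
= 44.20 GB.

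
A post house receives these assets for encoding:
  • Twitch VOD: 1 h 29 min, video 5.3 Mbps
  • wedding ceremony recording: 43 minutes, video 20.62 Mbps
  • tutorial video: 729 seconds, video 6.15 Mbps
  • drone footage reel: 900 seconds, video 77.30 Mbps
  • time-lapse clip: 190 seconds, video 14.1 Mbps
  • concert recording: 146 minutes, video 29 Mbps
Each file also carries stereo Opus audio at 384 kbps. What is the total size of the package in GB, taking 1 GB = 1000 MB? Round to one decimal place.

Audio: 384 kbps = 0.384 Mbps.
Twitch VOD: 5.684 Mbps × 5340 s = 30352.6 Mb
wedding ceremony recording: 21.004 Mbps × 2580 s = 54190.3 Mb
tutorial video: 6.534 Mbps × 729 s = 4763.3 Mb
drone footage reel: 77.684 Mbps × 900 s = 69915.6 Mb
time-lapse clip: 14.484 Mbps × 190 s = 2752.0 Mb
concert recording: 29.384 Mbps × 8760 s = 257403.8 Mb
Total: 419377.6 Mb = 52422.2 MB.
= 52.42 GB.

52.4 GB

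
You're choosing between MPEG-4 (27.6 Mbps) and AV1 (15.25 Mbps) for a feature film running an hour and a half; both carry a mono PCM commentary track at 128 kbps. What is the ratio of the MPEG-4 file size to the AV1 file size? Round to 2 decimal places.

1.5 h = 5400 s
Audio: 128 kbps = 0.128 Mbps.
MPEG-4: 27.728 Mbps × 5400 s = 149731.2 Mb = 18.716 GB.
AV1: 15.378 Mbps × 5400 s = 83041.2 Mb = 10.380 GB.
Ratio: 18.716 / 10.380 = 1.803.

1.80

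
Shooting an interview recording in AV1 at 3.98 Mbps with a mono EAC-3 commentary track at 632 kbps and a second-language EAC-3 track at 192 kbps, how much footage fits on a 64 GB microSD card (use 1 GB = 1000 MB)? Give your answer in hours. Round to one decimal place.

Audio total: 632 + 192 = 824 kbps = 0.824 Mbps.
Total bitrate: 3.98 + 0.824 = 4.804 Mbps.
Capacity: 64 GB = 512,000 Mb.
Recording time: 512,000 / 4.804 = 106,578 s ≈ 29.6 hours.

29.6 hours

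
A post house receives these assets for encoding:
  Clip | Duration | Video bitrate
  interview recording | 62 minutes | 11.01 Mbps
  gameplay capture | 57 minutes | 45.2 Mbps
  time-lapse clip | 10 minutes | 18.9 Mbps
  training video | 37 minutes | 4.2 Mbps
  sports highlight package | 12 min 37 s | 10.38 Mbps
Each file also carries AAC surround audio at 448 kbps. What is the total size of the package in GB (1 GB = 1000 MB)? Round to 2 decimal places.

Audio: 448 kbps = 0.448 Mbps.
interview recording: 11.458 Mbps × 3720 s = 42623.8 Mb
gameplay capture: 45.648 Mbps × 3420 s = 156116.2 Mb
time-lapse clip: 19.348 Mbps × 600 s = 11608.8 Mb
training video: 4.648 Mbps × 2220 s = 10318.6 Mb
sports highlight package: 10.828 Mbps × 757 s = 8196.8 Mb
Total: 228864.1 Mb = 28608.0 MB.
= 28.61 GB.

28.61 GB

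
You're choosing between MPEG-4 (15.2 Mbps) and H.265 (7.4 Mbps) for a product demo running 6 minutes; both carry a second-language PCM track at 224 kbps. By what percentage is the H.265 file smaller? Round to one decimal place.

6 min = 360 s
Audio: 224 kbps = 0.224 Mbps.
MPEG-4: 15.424 Mbps × 360 s = 5552.6 Mb = 0.646 GiB.
H.265: 7.624 Mbps × 360 s = 2744.6 Mb = 0.320 GiB.
Reduction: (1 − 0.320/0.646) × 100 = 50.57%.

50.6%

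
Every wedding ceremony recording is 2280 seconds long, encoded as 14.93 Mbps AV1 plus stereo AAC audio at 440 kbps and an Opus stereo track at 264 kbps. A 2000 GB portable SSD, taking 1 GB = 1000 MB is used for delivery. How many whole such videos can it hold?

448

Audio total: 440 + 264 = 704 kbps = 0.704 Mbps.
Total bitrate: 15.634 Mbps.
Per item: 15.634 Mbps × 2280 s = 35,646 Mb = 4,456 MB.
Capacity: 2000 GB = 16,000,000 Mb; 448.86 items → 448 complete.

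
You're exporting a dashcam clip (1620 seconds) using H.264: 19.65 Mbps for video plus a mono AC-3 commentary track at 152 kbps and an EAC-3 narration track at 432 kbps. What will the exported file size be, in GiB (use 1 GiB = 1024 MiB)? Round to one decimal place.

3.8 GiB

Audio total: 152 + 432 = 584 kbps = 0.584 Mbps.
Total bitrate: 19.65 + 0.584 = 20.234 Mbps.
Stream data: 20.234 Mbps × 1620 s = 32779.1 Mb.
32,779 Mb = 4,097,385,000 bytes ÷ 1,073,741,824 = 3.816 GiB.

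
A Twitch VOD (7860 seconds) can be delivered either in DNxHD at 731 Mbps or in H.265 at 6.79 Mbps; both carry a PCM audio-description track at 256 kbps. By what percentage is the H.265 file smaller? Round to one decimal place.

Audio: 256 kbps = 0.256 Mbps.
DNxHD: 731.256 Mbps × 7860 s = 5747672.2 Mb = 718.459 GB.
H.265: 7.046 Mbps × 7860 s = 55381.6 Mb = 6.923 GB.
Reduction: (1 − 6.923/718.459) × 100 = 99.04%.

99.0%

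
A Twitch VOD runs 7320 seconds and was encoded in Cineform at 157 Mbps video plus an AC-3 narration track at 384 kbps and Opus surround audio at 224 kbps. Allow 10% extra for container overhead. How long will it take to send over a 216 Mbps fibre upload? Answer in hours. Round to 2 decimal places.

1.63 hours

Audio total: 384 + 224 = 608 kbps = 0.608 Mbps.
Total bitrate: 157.608 Mbps.
File: 157.608 Mbps × 7320 s = 1153690.6 Mb.
With 10% container overhead: ×1.10. → 1269059.6 Mb.
At 216 Mbps: 1269059.6 / 216 = 5875.3 s ≈ 1.63 hours.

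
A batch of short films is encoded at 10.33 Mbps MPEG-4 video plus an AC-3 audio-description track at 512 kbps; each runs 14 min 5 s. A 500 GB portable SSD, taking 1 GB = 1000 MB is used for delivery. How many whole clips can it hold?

436

14 min 5 s = 845 s
Audio: 512 kbps = 0.512 Mbps.
Total bitrate: 10.842 Mbps.
Per item: 10.842 Mbps × 845 s = 9,161 Mb = 1,145 MB.
Capacity: 500 GB = 4,000,000 Mb; 436.61 items → 436 complete.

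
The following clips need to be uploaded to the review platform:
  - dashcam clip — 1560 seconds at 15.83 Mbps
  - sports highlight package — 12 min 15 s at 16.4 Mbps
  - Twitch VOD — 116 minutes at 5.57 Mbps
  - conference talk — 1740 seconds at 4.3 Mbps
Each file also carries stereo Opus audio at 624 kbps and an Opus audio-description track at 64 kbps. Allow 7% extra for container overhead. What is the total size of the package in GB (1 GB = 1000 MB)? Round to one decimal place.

12.1 GB

Audio total: 624 + 64 = 688 kbps = 0.688 Mbps.
dashcam clip: 16.518 Mbps × 1560 s × 1.07 = 27571.8 Mb
sports highlight package: 17.088 Mbps × 735 s × 1.07 = 13438.9 Mb
Twitch VOD: 6.258 Mbps × 6960 s × 1.07 = 46604.6 Mb
conference talk: 4.988 Mbps × 1740 s × 1.07 = 9286.7 Mb
Total: 96901.9 Mb = 12112.7 MB.
= 12.11 GB.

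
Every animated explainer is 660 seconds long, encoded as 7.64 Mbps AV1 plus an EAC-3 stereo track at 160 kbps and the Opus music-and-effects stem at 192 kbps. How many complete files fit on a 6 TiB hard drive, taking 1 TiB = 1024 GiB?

Audio total: 160 + 192 = 352 kbps = 0.352 Mbps.
Total bitrate: 7.992 Mbps.
Per item: 7.992 Mbps × 660 s = 5,275 Mb = 659.3 MB.
Capacity: 6 TiB = 52,776,558 Mb; 10005.57 items → 10005 complete.

10005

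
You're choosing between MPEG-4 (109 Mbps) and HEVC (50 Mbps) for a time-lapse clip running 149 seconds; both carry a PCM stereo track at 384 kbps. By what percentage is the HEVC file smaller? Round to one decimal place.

53.9%

Audio: 384 kbps = 0.384 Mbps.
MPEG-4: 109.384 Mbps × 149 s = 16298.2 Mb = 1.897 GiB.
HEVC: 50.384 Mbps × 149 s = 7507.2 Mb = 0.874 GiB.
Reduction: (1 − 0.874/1.897) × 100 = 53.94%.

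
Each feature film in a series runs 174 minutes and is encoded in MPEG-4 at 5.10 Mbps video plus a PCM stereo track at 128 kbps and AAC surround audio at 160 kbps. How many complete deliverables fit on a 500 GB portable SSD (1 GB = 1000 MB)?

71

174 min = 10440 s
Audio total: 128 + 160 = 288 kbps = 0.288 Mbps.
Total bitrate: 5.388 Mbps.
Per item: 5.388 Mbps × 10440 s = 56,251 Mb = 7,031 MB.
Capacity: 500 GB = 4,000,000 Mb; 71.11 items → 71 complete.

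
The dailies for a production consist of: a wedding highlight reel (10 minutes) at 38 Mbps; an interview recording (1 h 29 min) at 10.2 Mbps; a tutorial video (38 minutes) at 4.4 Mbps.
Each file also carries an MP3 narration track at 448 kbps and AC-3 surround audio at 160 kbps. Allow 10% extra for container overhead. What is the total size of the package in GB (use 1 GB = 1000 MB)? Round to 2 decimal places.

Audio total: 448 + 160 = 608 kbps = 0.608 Mbps.
wedding highlight reel: 38.608 Mbps × 600 s × 1.10 = 25481.3 Mb
interview recording: 10.808 Mbps × 5340 s × 1.10 = 63486.2 Mb
tutorial video: 5.008 Mbps × 2280 s × 1.10 = 12560.1 Mb
Total: 101527.5 Mb = 12690.9 MB.
= 12.69 GB.

12.69 GB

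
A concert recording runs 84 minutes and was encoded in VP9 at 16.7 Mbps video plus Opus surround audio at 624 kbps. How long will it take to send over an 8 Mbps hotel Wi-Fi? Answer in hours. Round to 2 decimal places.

84 min = 5040 s
Audio: 624 kbps = 0.624 Mbps.
Total bitrate: 17.324 Mbps.
File: 17.324 Mbps × 5040 s = 87313.0 Mb.
At 8 Mbps: 87313.0 / 8 = 10914.1 s ≈ 3.03 hours.

3.03 hours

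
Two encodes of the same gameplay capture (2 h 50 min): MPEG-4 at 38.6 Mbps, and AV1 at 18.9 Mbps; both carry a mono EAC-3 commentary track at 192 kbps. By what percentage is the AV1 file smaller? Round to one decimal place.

2 h 50 min = 170 min = 10200 s
Audio: 192 kbps = 0.192 Mbps.
MPEG-4: 38.792 Mbps × 10200 s = 395678.4 Mb = 49.460 GB.
AV1: 19.092 Mbps × 10200 s = 194738.4 Mb = 24.342 GB.
Reduction: (1 − 24.342/49.460) × 100 = 50.78%.

50.8%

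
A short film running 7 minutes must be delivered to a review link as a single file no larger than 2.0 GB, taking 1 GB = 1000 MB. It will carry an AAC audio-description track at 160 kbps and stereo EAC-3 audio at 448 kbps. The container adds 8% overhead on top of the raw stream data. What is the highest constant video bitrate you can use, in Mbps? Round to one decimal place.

34.7 Mbps

Budget: 2.0 GB = 16000.0 Mb.
Stream payload after overhead: 16000.0 / 1.08 = 14814.8 Mb.
7 min = 420 s
Total bitrate budget: 14814.8 Mb / 420 s = 35.273 Mbps.
Audio total: 160 + 448 = 608 kbps = 0.608 Mbps.
Video: 35.273 − 0.608 = 34.665 Mbps.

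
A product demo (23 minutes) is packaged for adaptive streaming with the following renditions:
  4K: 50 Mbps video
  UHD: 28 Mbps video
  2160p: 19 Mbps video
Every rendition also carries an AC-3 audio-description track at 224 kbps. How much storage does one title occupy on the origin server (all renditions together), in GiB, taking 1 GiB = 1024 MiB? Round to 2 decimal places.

23 min = 1380 s
Audio: 224 kbps = 0.224 Mbps.
Sum of rendition bitrates: (50+0.224) + (28+0.224) + (19+0.224) = 97.672 Mbps.
× 1380 s = 134,787 Mb = 16,848 MB = 15.69 GiB.

15.69 GiB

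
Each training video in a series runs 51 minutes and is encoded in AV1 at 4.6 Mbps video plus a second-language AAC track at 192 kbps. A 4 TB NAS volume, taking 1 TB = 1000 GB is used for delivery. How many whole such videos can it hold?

51 min = 3060 s
Audio: 192 kbps = 0.192 Mbps.
Total bitrate: 4.792 Mbps.
Per item: 4.792 Mbps × 3060 s = 14,664 Mb = 1,833 MB.
Capacity: 4 TB = 32,000,000 Mb; 2182.29 items → 2182 complete.

2182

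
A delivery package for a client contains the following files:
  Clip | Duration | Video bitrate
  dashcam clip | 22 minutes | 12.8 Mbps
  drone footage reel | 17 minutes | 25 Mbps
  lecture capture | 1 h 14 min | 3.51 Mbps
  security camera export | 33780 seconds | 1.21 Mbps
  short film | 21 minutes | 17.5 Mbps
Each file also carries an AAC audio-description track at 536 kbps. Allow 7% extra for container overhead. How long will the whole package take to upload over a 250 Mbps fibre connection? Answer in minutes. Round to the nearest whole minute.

Audio: 536 kbps = 0.536 Mbps.
dashcam clip: 13.336 Mbps × 1320 s × 1.07 = 18835.8 Mb
drone footage reel: 25.536 Mbps × 1020 s × 1.07 = 27870.0 Mb
lecture capture: 4.046 Mbps × 4440 s × 1.07 = 19221.7 Mb
security camera export: 1.746 Mbps × 33780 s × 1.07 = 63108.5 Mb
short film: 18.036 Mbps × 1260 s × 1.07 = 24316.1 Mb
Total: 153352.1 Mb = 19169.0 MB.
At 250 Mbps: 153352.1 / 250 = 613 s ≈ 10.2 minutes.

10 minutes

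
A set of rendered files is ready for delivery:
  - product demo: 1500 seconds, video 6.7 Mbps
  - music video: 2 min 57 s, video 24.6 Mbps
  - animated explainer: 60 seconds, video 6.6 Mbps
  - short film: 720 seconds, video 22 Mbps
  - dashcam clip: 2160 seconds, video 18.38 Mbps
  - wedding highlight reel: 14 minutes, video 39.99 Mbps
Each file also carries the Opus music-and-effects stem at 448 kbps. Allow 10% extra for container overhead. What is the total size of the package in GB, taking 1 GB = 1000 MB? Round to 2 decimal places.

14.63 GB

Audio: 448 kbps = 0.448 Mbps.
product demo: 7.148 Mbps × 1500 s × 1.10 = 11794.2 Mb
music video: 25.048 Mbps × 177 s × 1.10 = 4876.8 Mb
animated explainer: 7.048 Mbps × 60 s × 1.10 = 465.2 Mb
short film: 22.448 Mbps × 720 s × 1.10 = 17778.8 Mb
dashcam clip: 18.828 Mbps × 2160 s × 1.10 = 44735.3 Mb
wedding highlight reel: 40.438 Mbps × 840 s × 1.10 = 37364.7 Mb
Total: 117015.1 Mb = 14626.9 MB.
= 14.63 GB.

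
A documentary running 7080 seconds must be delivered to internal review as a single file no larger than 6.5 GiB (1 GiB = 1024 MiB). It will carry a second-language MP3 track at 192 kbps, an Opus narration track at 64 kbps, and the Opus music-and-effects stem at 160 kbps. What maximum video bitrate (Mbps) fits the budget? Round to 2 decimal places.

7.47 Mbps

Budget: 6.5 GiB = 55834.6 Mb.
Total bitrate budget: 55834.6 Mb / 7080 s = 7.886 Mbps.
Audio total: 192 + 64 + 160 = 416 kbps = 0.416 Mbps.
Video: 7.886 − 0.416 = 7.470 Mbps.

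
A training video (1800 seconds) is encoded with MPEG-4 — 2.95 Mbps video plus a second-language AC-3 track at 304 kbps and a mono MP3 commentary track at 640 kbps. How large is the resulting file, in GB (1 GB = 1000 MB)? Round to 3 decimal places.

0.876 GB

Audio total: 304 + 640 = 944 kbps = 0.944 Mbps.
Total bitrate: 2.95 + 0.944 = 3.894 Mbps.
Stream data: 3.894 Mbps × 1800 s = 7009.2 Mb.
7,009 Mb ÷ 8 = 876.1 MB → 0.8761 GB.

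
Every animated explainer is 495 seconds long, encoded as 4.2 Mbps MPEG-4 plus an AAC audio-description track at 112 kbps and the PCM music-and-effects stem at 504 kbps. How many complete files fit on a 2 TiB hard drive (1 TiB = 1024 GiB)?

Audio total: 112 + 504 = 616 kbps = 0.616 Mbps.
Total bitrate: 4.816 Mbps.
Per item: 4.816 Mbps × 495 s = 2,384 Mb = 298.0 MB.
Capacity: 2 TiB = 17,592,186 Mb; 7379.52 items → 7379 complete.

7379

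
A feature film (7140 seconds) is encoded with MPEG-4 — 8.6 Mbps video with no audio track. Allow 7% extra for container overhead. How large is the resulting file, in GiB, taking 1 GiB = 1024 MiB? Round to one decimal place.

7.6 GiB

Total bitrate: 8.6 Mbps.
Stream data: 8.600 Mbps × 7140 s = 61404.0 Mb.
With 7% container overhead: ×1.07.
65,702 Mb = 8,212,785,000 bytes ÷ 1,073,741,824 = 7.649 GiB.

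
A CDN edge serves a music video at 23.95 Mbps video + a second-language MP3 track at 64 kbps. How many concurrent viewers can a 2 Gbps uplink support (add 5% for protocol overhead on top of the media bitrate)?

Audio: 64 kbps = 0.064 Mbps.
Per-viewer media rate: 24.014 Mbps.
On the wire with 5% overhead: 25.215 Mbps.
2 Gbps = 2,000 Mbps; 2,000 / 25.215 = 79.32 → 79 viewers.

79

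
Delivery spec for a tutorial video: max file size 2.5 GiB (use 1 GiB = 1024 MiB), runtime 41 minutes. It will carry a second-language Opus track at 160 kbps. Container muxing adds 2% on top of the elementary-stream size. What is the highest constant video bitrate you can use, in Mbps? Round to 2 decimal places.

8.40 Mbps

Budget: 2.5 GiB = 21474.8 Mb.
Stream payload after overhead: 21474.8 / 1.02 = 21053.8 Mb.
41 min = 2460 s
Total bitrate budget: 21053.8 Mb / 2460 s = 8.558 Mbps.
Audio: 160 kbps = 0.160 Mbps.
Video: 8.558 − 0.160 = 8.398 Mbps.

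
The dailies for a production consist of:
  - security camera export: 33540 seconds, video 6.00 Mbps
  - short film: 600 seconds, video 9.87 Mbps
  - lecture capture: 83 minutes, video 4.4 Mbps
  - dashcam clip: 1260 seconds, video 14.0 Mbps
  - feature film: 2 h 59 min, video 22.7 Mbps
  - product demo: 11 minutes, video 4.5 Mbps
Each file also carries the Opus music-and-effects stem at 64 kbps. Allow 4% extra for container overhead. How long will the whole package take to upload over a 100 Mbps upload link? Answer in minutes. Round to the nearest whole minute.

86 minutes

Audio: 64 kbps = 0.064 Mbps.
security camera export: 6.064 Mbps × 33540 s × 1.04 = 211522.0 Mb
short film: 9.934 Mbps × 600 s × 1.04 = 6198.8 Mb
lecture capture: 4.464 Mbps × 4980 s × 1.04 = 23119.9 Mb
dashcam clip: 14.064 Mbps × 1260 s × 1.04 = 18429.5 Mb
feature film: 22.764 Mbps × 10740 s × 1.04 = 254264.8 Mb
product demo: 4.564 Mbps × 660 s × 1.04 = 3132.7 Mb
Total: 516667.8 Mb = 64583.5 MB.
At 100 Mbps: 516667.8 / 100 = 5167 s ≈ 86.1 minutes.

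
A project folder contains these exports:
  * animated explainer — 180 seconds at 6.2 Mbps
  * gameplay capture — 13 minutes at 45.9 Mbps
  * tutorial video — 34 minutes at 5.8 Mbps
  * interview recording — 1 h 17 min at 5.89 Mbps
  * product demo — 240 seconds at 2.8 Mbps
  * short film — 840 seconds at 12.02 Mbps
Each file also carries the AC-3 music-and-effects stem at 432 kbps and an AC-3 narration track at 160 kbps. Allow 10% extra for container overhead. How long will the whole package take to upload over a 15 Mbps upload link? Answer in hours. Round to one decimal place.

1.9 hours

Audio total: 432 + 160 = 592 kbps = 0.592 Mbps.
animated explainer: 6.792 Mbps × 180 s × 1.10 = 1344.8 Mb
gameplay capture: 46.492 Mbps × 780 s × 1.10 = 39890.1 Mb
tutorial video: 6.392 Mbps × 2040 s × 1.10 = 14343.6 Mb
interview recording: 6.482 Mbps × 4620 s × 1.10 = 32941.5 Mb
product demo: 3.392 Mbps × 240 s × 1.10 = 895.5 Mb
short film: 12.612 Mbps × 840 s × 1.10 = 11653.5 Mb
Total: 101069.1 Mb = 12633.6 MB.
At 15 Mbps: 101069.1 / 15 = 6738 s ≈ 1.87 hours.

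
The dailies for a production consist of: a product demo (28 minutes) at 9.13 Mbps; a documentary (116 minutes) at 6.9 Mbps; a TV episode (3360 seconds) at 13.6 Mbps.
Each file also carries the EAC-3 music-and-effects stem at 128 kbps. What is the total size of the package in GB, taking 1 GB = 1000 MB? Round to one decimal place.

Audio: 128 kbps = 0.128 Mbps.
product demo: 9.258 Mbps × 1680 s = 15553.4 Mb
documentary: 7.028 Mbps × 6960 s = 48914.9 Mb
TV episode: 13.728 Mbps × 3360 s = 46126.1 Mb
Total: 110594.4 Mb = 13824.3 MB.
= 13.82 GB.

13.8 GB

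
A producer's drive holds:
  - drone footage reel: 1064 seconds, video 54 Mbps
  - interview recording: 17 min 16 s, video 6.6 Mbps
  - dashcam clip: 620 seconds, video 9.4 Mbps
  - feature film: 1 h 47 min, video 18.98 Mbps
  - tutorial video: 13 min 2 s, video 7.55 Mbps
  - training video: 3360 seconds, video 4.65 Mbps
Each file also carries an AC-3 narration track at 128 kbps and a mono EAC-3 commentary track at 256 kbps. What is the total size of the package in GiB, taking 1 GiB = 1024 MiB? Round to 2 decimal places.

25.45 GiB

Audio total: 128 + 256 = 384 kbps = 0.384 Mbps.
drone footage reel: 54.384 Mbps × 1064 s = 57864.6 Mb
interview recording: 6.984 Mbps × 1036 s = 7235.4 Mb
dashcam clip: 9.784 Mbps × 620 s = 6066.1 Mb
feature film: 19.364 Mbps × 6420 s = 124316.9 Mb
tutorial video: 7.934 Mbps × 782 s = 6204.4 Mb
training video: 5.034 Mbps × 3360 s = 16914.2 Mb
Total: 218601.6 Mb = 27325.2 MB.
= 25.45 GiB.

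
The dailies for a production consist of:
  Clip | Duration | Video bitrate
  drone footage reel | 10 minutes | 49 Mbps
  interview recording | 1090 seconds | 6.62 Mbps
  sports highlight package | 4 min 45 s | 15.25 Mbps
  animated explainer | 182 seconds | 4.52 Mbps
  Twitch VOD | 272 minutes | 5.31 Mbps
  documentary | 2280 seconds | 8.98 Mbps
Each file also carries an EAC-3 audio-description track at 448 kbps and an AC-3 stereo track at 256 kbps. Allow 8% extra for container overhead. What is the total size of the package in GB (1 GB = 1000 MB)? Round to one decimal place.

Audio total: 448 + 256 = 704 kbps = 0.704 Mbps.
drone footage reel: 49.704 Mbps × 600 s × 1.08 = 32208.2 Mb
interview recording: 7.324 Mbps × 1090 s × 1.08 = 8621.8 Mb
sports highlight package: 15.954 Mbps × 285 s × 1.08 = 4910.6 Mb
animated explainer: 5.224 Mbps × 182 s × 1.08 = 1026.8 Mb
Twitch VOD: 6.014 Mbps × 16320 s × 1.08 = 106000.4 Mb
documentary: 9.684 Mbps × 2280 s × 1.08 = 23845.9 Mb
Total: 176613.7 Mb = 22076.7 MB.
= 22.08 GB.

22.1 GB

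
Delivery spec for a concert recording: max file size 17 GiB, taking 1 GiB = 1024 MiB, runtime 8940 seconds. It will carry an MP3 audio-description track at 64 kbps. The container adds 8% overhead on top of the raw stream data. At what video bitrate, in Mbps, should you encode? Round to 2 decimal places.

15.06 Mbps

Budget: 17 GiB = 146028.9 Mb.
Stream payload after overhead: 146028.9 / 1.08 = 135211.9 Mb.
Total bitrate budget: 135211.9 Mb / 8940 s = 15.124 Mbps.
Audio: 64 kbps = 0.064 Mbps.
Video: 15.124 − 0.064 = 15.060 Mbps.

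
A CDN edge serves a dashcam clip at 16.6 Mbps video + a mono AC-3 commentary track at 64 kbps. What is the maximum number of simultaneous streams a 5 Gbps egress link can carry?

300

Audio: 64 kbps = 0.064 Mbps.
Per-viewer media rate: 16.664 Mbps.
5 Gbps = 5,000 Mbps; 5,000 / 16.664 = 300.05 → 300 viewers.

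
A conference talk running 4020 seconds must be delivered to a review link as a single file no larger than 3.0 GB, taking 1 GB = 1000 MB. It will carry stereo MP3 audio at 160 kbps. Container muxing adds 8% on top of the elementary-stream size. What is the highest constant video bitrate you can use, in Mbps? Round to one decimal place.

Budget: 3.0 GB = 24000.0 Mb.
Stream payload after overhead: 24000.0 / 1.08 = 22222.2 Mb.
Total bitrate budget: 22222.2 Mb / 4020 s = 5.528 Mbps.
Audio: 160 kbps = 0.160 Mbps.
Video: 5.528 − 0.160 = 5.368 Mbps.

5.4 Mbps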